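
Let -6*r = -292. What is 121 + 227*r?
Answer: 33505/3 ≈ 11168.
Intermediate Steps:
r = 146/3 (r = -⅙*(-292) = 146/3 ≈ 48.667)
121 + 227*r = 121 + 227*(146/3) = 121 + 33142/3 = 33505/3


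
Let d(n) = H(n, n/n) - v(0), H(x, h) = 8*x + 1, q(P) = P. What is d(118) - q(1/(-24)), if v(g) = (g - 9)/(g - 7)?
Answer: 158551/168 ≈ 943.76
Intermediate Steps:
v(g) = (-9 + g)/(-7 + g)
H(x, h) = 1 + 8*x
d(n) = -2/7 + 8*n (d(n) = (1 + 8*n) - (-9 + 0)/(-7 + 0) = (1 + 8*n) - (-9)/(-7) = (1 + 8*n) - (-1)*(-9)/7 = (1 + 8*n) - 1*9/7 = (1 + 8*n) - 9/7 = -2/7 + 8*n)
d(118) - q(1/(-24)) = (-2/7 + 8*118) - 1/(-24) = (-2/7 + 944) - 1*(-1/24) = 6606/7 + 1/24 = 158551/168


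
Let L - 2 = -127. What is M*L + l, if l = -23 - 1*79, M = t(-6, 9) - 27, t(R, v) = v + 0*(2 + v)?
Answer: 2148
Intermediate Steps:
t(R, v) = v (t(R, v) = v + 0 = v)
L = -125 (L = 2 - 127 = -125)
M = -18 (M = 9 - 27 = -18)
l = -102 (l = -23 - 79 = -102)
M*L + l = -18*(-125) - 102 = 2250 - 102 = 2148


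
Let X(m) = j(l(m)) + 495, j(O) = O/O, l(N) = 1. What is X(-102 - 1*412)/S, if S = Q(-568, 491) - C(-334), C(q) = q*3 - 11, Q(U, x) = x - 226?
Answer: 248/639 ≈ 0.38811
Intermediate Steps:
Q(U, x) = -226 + x
C(q) = -11 + 3*q (C(q) = 3*q - 11 = -11 + 3*q)
j(O) = 1
X(m) = 496 (X(m) = 1 + 495 = 496)
S = 1278 (S = (-226 + 491) - (-11 + 3*(-334)) = 265 - (-11 - 1002) = 265 - 1*(-1013) = 265 + 1013 = 1278)
X(-102 - 1*412)/S = 496/1278 = 496*(1/1278) = 248/639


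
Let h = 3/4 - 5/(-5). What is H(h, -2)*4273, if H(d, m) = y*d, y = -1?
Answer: -29911/4 ≈ -7477.8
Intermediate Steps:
h = 7/4 (h = 3*(1/4) - 5*(-1/5) = 3/4 + 1 = 7/4 ≈ 1.7500)
H(d, m) = -d
H(h, -2)*4273 = -1*7/4*4273 = -7/4*4273 = -29911/4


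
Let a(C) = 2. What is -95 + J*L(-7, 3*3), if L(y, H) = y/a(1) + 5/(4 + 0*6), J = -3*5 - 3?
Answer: -109/2 ≈ -54.500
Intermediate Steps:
J = -18 (J = -15 - 3 = -18)
L(y, H) = 5/4 + y/2 (L(y, H) = y/2 + 5/(4 + 0*6) = y*(½) + 5/(4 + 0) = y/2 + 5/4 = 5/4 + y/2)
-95 + J*L(-7, 3*3) = -95 - 18*(5/4 + (½)*(-7)) = -95 - 18*(5/4 - 7/2) = -95 - 18*(-9/4) = -95 + 81/2 = -109/2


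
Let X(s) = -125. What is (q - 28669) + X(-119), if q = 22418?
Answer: -6376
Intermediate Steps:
(q - 28669) + X(-119) = (22418 - 28669) - 125 = -6251 - 125 = -6376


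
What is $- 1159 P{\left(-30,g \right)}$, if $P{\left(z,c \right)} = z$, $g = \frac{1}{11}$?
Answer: $34770$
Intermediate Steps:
$g = \frac{1}{11} \approx 0.090909$
$- 1159 P{\left(-30,g \right)} = \left(-1159\right) \left(-30\right) = 34770$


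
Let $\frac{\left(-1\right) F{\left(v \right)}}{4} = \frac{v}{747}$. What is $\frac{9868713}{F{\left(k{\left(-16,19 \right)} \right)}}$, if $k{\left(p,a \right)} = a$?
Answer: $- \frac{7371928611}{76} \approx -9.6999 \cdot 10^{7}$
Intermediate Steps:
$F{\left(v \right)} = - \frac{4 v}{747}$ ($F{\left(v \right)} = - 4 \frac{v}{747} = - \frac{4 v}{747}$)
$\frac{9868713}{F{\left(k{\left(-16,19 \right)} \right)}} = \frac{9868713}{\left(- \frac{4}{747}\right) 19} = \frac{9868713}{- \frac{76}{747}} = 9868713 \left(- \frac{747}{76}\right) = - \frac{7371928611}{76}$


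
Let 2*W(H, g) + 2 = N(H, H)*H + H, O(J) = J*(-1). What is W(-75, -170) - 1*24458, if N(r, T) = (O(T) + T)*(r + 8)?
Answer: -48993/2 ≈ -24497.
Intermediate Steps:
O(J) = -J
N(r, T) = 0 (N(r, T) = (-T + T)*(r + 8) = 0*(8 + r) = 0)
W(H, g) = -1 + H/2 (W(H, g) = -1 + (0*H + H)/2 = -1 + (0 + H)/2 = -1 + H/2)
W(-75, -170) - 1*24458 = (-1 + (1/2)*(-75)) - 1*24458 = (-1 - 75/2) - 24458 = -77/2 - 24458 = -48993/2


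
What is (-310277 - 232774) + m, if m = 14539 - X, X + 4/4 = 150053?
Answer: -678564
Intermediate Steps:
X = 150052 (X = -1 + 150053 = 150052)
m = -135513 (m = 14539 - 1*150052 = 14539 - 150052 = -135513)
(-310277 - 232774) + m = (-310277 - 232774) - 135513 = -543051 - 135513 = -678564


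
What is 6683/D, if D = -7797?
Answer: -6683/7797 ≈ -0.85712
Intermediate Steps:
6683/D = 6683/(-7797) = 6683*(-1/7797) = -6683/7797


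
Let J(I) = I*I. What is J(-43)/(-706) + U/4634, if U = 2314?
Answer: -3467291/1635802 ≈ -2.1196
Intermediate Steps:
J(I) = I**2
J(-43)/(-706) + U/4634 = (-43)**2/(-706) + 2314/4634 = 1849*(-1/706) + 2314*(1/4634) = -1849/706 + 1157/2317 = -3467291/1635802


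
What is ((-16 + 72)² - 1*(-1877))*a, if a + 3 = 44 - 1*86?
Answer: -225585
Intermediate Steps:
a = -45 (a = -3 + (44 - 1*86) = -3 + (44 - 86) = -3 - 42 = -45)
((-16 + 72)² - 1*(-1877))*a = ((-16 + 72)² - 1*(-1877))*(-45) = (56² + 1877)*(-45) = (3136 + 1877)*(-45) = 5013*(-45) = -225585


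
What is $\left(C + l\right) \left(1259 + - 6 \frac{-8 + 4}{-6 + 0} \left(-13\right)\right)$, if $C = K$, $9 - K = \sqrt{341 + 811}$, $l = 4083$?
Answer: $5364612 - 31464 \sqrt{2} \approx 5.3201 \cdot 10^{6}$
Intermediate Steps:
$K = 9 - 24 \sqrt{2}$ ($K = 9 - \sqrt{341 + 811} = 9 - \sqrt{1152} = 9 - 24 \sqrt{2} \approx -24.941$)
$C = 9 - 24 \sqrt{2} \approx -24.941$
$\left(C + l\right) \left(1259 + - 6 \frac{-8 + 4}{-6 + 0} \left(-13\right)\right) = \left(\left(9 - 24 \sqrt{2}\right) + 4083\right) \left(1259 + - 6 \frac{-8 + 4}{-6 + 0} \left(-13\right)\right) = \left(4092 - 24 \sqrt{2}\right) \left(1259 + - 6 \left(- \frac{4}{-6}\right) \left(-13\right)\right) = \left(4092 - 24 \sqrt{2}\right) \left(1259 + - 6 \left(\left(-4\right) \left(- \frac{1}{6}\right)\right) \left(-13\right)\right) = \left(4092 - 24 \sqrt{2}\right) \left(1259 + \left(-6\right) \frac{2}{3} \left(-13\right)\right) = \left(4092 - 24 \sqrt{2}\right) \left(1259 - -52\right) = \left(4092 - 24 \sqrt{2}\right) \left(1259 + 52\right) = \left(4092 - 24 \sqrt{2}\right) 1311 = 5364612 - 31464 \sqrt{2}$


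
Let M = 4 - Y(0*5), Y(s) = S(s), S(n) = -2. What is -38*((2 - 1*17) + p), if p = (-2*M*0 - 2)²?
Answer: 418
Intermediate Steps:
Y(s) = -2
M = 6 (M = 4 - 1*(-2) = 4 + 2 = 6)
p = 4 (p = (-2*6*0 - 2)² = (-12*0 - 2)² = (0 - 2)² = (-2)² = 4)
-38*((2 - 1*17) + p) = -38*((2 - 1*17) + 4) = -38*((2 - 17) + 4) = -38*(-15 + 4) = -38*(-11) = 418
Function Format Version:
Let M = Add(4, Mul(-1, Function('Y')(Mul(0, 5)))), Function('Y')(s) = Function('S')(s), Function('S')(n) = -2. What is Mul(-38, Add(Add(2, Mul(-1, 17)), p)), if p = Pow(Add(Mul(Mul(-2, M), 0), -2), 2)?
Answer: 418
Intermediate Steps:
Function('Y')(s) = -2
M = 6 (M = Add(4, Mul(-1, -2)) = Add(4, 2) = 6)
p = 4 (p = Pow(Add(Mul(Mul(-2, 6), 0), -2), 2) = Pow(Add(Mul(-12, 0), -2), 2) = Pow(Add(0, -2), 2) = Pow(-2, 2) = 4)
Mul(-38, Add(Add(2, Mul(-1, 17)), p)) = Mul(-38, Add(Add(2, Mul(-1, 17)), 4)) = Mul(-38, Add(Add(2, -17), 4)) = Mul(-38, Add(-15, 4)) = Mul(-38, -11) = 418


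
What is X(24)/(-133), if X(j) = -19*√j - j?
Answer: 24/133 + 2*√6/7 ≈ 0.88031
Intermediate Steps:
X(j) = -j - 19*√j
X(24)/(-133) = (-1*24 - 38*√6)/(-133) = (-24 - 38*√6)*(-1/133) = 24/133 + 2*√6/7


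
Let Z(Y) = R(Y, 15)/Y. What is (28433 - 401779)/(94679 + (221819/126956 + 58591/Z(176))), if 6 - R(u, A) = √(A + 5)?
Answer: -1833811721451238729608/9159055142303914213717 + 596661757327936629824*√5/9159055142303914213717 ≈ -0.054551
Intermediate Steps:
R(u, A) = 6 - √(5 + A) (R(u, A) = 6 - √(A + 5) = 6 - √(5 + A))
Z(Y) = (6 - 2*√5)/Y (Z(Y) = (6 - √(5 + 15))/Y = (6 - √20)/Y = (6 - 2*√5)/Y)
(28433 - 401779)/(94679 + (221819/126956 + 58591/Z(176))) = (28433 - 401779)/(94679 + (221819/126956 + 58591/((2*(3 - √5)/176)))) = -373346/(94679 + (221819*(1/126956) + 58591/((2*(1/176)*(3 - √5))))) = -373346/(94679 + (221819/126956 + 58591/(3/88 - √5/88))) = -373346/(12020288943/126956 + 58591/(3/88 - √5/88))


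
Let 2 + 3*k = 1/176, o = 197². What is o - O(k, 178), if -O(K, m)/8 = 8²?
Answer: 39321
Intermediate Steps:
o = 38809
k = -117/176 (k = -⅔ + (⅓)/176 = -⅔ + (⅓)*(1/176) = -⅔ + 1/528 = -117/176 ≈ -0.66477)
O(K, m) = -512 (O(K, m) = -8*8² = -8*64 = -512)
o - O(k, 178) = 38809 - 1*(-512) = 38809 + 512 = 39321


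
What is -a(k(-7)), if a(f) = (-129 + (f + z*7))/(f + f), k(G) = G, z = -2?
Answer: -75/7 ≈ -10.714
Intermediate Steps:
a(f) = (-143 + f)/(2*f) (a(f) = (-129 + (f - 2*7))/(f + f) = (-129 + (f - 14))/((2*f)) = (-129 + (-14 + f))*(1/(2*f)) = (-143 + f)*(1/(2*f)) = (-143 + f)/(2*f))
-a(k(-7)) = -(-143 - 7)/(2*(-7)) = -(-1)*(-150)/(2*7) = -1*75/7 = -75/7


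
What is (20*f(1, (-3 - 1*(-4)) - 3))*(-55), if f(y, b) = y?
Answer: -1100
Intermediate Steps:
(20*f(1, (-3 - 1*(-4)) - 3))*(-55) = (20*1)*(-55) = 20*(-55) = -1100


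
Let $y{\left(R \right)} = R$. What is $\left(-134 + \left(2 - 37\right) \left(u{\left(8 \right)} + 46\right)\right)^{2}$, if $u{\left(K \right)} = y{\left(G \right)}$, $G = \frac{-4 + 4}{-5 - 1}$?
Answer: $3041536$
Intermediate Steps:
$G = 0$ ($G = \frac{0}{-6} = 0 \left(- \frac{1}{6}\right) = 0$)
$u{\left(K \right)} = 0$
$\left(-134 + \left(2 - 37\right) \left(u{\left(8 \right)} + 46\right)\right)^{2} = \left(-134 + \left(2 - 37\right) \left(0 + 46\right)\right)^{2} = \left(-134 - 1610\right)^{2} = \left(-1744\right)^{2} = 3041536$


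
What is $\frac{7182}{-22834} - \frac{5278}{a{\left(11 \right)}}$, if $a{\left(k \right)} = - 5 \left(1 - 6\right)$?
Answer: $- \frac{8621243}{40775} \approx -211.43$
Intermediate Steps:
$a{\left(k \right)} = 25$ ($a{\left(k \right)} = \left(-5\right) \left(-5\right) = 25$)
$\frac{7182}{-22834} - \frac{5278}{a{\left(11 \right)}} = \frac{7182}{-22834} - \frac{5278}{25} = 7182 \left(- \frac{1}{22834}\right) - \frac{5278}{25} = - \frac{513}{1631} - \frac{5278}{25} = - \frac{8621243}{40775}$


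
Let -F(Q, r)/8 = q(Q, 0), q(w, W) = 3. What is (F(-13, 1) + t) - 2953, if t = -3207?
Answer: -6184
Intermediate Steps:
F(Q, r) = -24 (F(Q, r) = -8*3 = -24)
(F(-13, 1) + t) - 2953 = (-24 - 3207) - 2953 = -3231 - 2953 = -6184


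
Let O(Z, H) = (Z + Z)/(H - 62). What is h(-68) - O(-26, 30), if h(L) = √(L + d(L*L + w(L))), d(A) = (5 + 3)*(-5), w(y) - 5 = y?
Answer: -13/8 + 6*I*√3 ≈ -1.625 + 10.392*I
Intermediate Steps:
w(y) = 5 + y
d(A) = -40 (d(A) = 8*(-5) = -40)
O(Z, H) = 2*Z/(-62 + H) (O(Z, H) = (2*Z)/(-62 + H) = 2*Z/(-62 + H))
h(L) = √(-40 + L) (h(L) = √(L - 40) = √(-40 + L))
h(-68) - O(-26, 30) = √(-40 - 68) - 2*(-26)/(-62 + 30) = √(-108) - 2*(-26)/(-32) = 6*I*√3 - 2*(-26)*(-1)/32 = 6*I*√3 - 1*13/8 = 6*I*√3 - 13/8 = -13/8 + 6*I*√3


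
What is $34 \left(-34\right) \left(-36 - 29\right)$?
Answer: $75140$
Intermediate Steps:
$34 \left(-34\right) \left(-36 - 29\right) = - 1156 \left(-36 - 29\right) = \left(-1156\right) \left(-65\right) = 75140$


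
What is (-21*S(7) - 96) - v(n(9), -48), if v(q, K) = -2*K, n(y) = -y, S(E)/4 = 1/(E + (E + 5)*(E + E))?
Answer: -4812/25 ≈ -192.48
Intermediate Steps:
S(E) = 4/(E + 2*E*(5 + E)) (S(E) = 4/(E + (E + 5)*(E + E)) = 4/(E + (5 + E)*(2*E)) = 4/(E + 2*E*(5 + E)))
(-21*S(7) - 96) - v(n(9), -48) = (-84/(7*(11 + 2*7)) - 96) - (-2)*(-48) = (-84/(7*(11 + 14)) - 96) - 1*96 = (-84/(7*25) - 96) - 96 = (-21*4/175 - 96) - 96 = (-12/25 - 96) - 96 = -2412/25 - 96 = -4812/25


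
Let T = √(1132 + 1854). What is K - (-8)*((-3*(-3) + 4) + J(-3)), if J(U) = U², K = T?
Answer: 176 + √2986 ≈ 230.64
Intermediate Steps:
T = √2986 ≈ 54.644
K = √2986 ≈ 54.644
K - (-8)*((-3*(-3) + 4) + J(-3)) = √2986 - (-8)*((-3*(-3) + 4) + (-3)²) = √2986 - (-8)*((9 + 4) + 9) = √2986 - (-8)*(13 + 9) = √2986 - (-8)*22 = √2986 - 1*(-176) = √2986 + 176 = 176 + √2986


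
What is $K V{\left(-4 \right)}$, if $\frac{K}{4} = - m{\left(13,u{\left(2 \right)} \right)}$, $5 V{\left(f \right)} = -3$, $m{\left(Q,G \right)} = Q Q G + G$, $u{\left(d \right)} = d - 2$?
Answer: $0$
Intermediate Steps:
$u{\left(d \right)} = -2 + d$
$m{\left(Q,G \right)} = G + G Q^{2}$ ($m{\left(Q,G \right)} = Q^{2} G + G = G Q^{2} + G = G + G Q^{2}$)
$V{\left(f \right)} = - \frac{3}{5}$ ($V{\left(f \right)} = \frac{1}{5} \left(-3\right) = - \frac{3}{5}$)
$K = 0$ ($K = 4 \left(- \left(-2 + 2\right) \left(1 + 13^{2}\right)\right) = 4 \left(- 0 \left(1 + 169\right)\right) = 4 \left(- 0 \cdot 170\right) = 4 \left(\left(-1\right) 0\right) = 4 \cdot 0 = 0$)
$K V{\left(-4 \right)} = 0 \left(- \frac{3}{5}\right) = 0$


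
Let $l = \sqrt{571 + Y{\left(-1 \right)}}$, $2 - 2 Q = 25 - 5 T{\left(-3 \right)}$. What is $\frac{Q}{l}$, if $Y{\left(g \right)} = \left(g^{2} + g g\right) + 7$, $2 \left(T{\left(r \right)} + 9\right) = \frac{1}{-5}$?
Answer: $- \frac{137 \sqrt{145}}{1160} \approx -1.4222$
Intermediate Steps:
$T{\left(r \right)} = - \frac{91}{10}$ ($T{\left(r \right)} = -9 + \frac{1}{2 \left(-5\right)} = -9 + \frac{1}{2} \left(- \frac{1}{5}\right) = -9 - \frac{1}{10} = - \frac{91}{10}$)
$Y{\left(g \right)} = 7 + 2 g^{2}$ ($Y{\left(g \right)} = \left(g^{2} + g^{2}\right) + 7 = 2 g^{2} + 7 = 7 + 2 g^{2}$)
$Q = - \frac{137}{4}$ ($Q = 1 - \frac{25 - - \frac{91}{2}}{2} = 1 - \frac{25 + \frac{91}{2}}{2} = 1 - \frac{141}{4} = - \frac{137}{4} \approx -34.25$)
$l = 2 \sqrt{145}$ ($l = \sqrt{571 + \left(7 + 2 \left(-1\right)^{2}\right)} = \sqrt{571 + \left(7 + 2 \cdot 1\right)} = \sqrt{571 + \left(7 + 2\right)} = \sqrt{571 + 9} = \sqrt{580} = 2 \sqrt{145} \approx 24.083$)
$\frac{Q}{l} = - \frac{137}{4 \cdot 2 \sqrt{145}} = - \frac{137 \frac{\sqrt{145}}{290}}{4} = - \frac{137 \sqrt{145}}{1160}$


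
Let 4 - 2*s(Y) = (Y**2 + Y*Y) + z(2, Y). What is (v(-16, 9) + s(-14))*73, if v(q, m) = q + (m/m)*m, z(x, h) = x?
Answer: -14746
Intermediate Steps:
s(Y) = 1 - Y**2 (s(Y) = 2 - ((Y**2 + Y*Y) + 2)/2 = 2 - ((Y**2 + Y**2) + 2)/2 = 2 - (2*Y**2 + 2)/2 = 2 - (2 + 2*Y**2)/2 = 2 + (-1 - Y**2) = 1 - Y**2)
v(q, m) = m + q (v(q, m) = q + 1*m = q + m = m + q)
(v(-16, 9) + s(-14))*73 = ((9 - 16) + (1 - 1*(-14)**2))*73 = (-7 + (1 - 1*196))*73 = (-7 + (1 - 196))*73 = (-7 - 195)*73 = -202*73 = -14746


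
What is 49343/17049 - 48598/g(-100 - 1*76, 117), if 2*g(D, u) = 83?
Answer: -1652999135/1415067 ≈ -1168.1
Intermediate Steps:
g(D, u) = 83/2 (g(D, u) = (1/2)*83 = 83/2)
49343/17049 - 48598/g(-100 - 1*76, 117) = 49343/17049 - 48598/83/2 = 49343*(1/17049) - 48598*2/83 = 49343/17049 - 97196/83 = -1652999135/1415067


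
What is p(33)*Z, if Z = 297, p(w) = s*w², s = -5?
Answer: -1617165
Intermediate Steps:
p(w) = -5*w²
p(33)*Z = -5*33²*297 = -5*1089*297 = -5445*297 = -1617165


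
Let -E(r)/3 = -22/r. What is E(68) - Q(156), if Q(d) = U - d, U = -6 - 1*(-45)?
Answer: 4011/34 ≈ 117.97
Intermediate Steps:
E(r) = 66/r (E(r) = -(-66)/r = 66/r)
U = 39 (U = -6 + 45 = 39)
Q(d) = 39 - d
E(68) - Q(156) = 66/68 - (39 - 1*156) = 66*(1/68) - (39 - 156) = 33/34 - 1*(-117) = 33/34 + 117 = 4011/34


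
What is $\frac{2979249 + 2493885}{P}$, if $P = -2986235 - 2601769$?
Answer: $- \frac{912189}{931334} \approx -0.97944$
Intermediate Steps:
$P = -5588004$ ($P = -2986235 - 2601769 = -5588004$)
$\frac{2979249 + 2493885}{P} = \frac{2979249 + 2493885}{-5588004} = 5473134 \left(- \frac{1}{5588004}\right) = - \frac{912189}{931334}$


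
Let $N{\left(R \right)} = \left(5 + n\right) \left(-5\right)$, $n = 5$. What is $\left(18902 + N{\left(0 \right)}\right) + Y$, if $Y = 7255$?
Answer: $26107$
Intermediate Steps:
$N{\left(R \right)} = -50$ ($N{\left(R \right)} = \left(5 + 5\right) \left(-5\right) = 10 \left(-5\right) = -50$)
$\left(18902 + N{\left(0 \right)}\right) + Y = \left(18902 - 50\right) + 7255 = 18852 + 7255 = 26107$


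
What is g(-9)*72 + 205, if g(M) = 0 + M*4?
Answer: -2387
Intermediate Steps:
g(M) = 4*M (g(M) = 0 + 4*M = 4*M)
g(-9)*72 + 205 = (4*(-9))*72 + 205 = -36*72 + 205 = -2592 + 205 = -2387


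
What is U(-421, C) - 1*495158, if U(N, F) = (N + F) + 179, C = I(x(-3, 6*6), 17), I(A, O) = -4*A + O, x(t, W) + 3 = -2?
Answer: -495363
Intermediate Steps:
x(t, W) = -5 (x(t, W) = -3 - 2 = -5)
I(A, O) = O - 4*A
C = 37 (C = 17 - 4*(-5) = 17 + 20 = 37)
U(N, F) = 179 + F + N (U(N, F) = (F + N) + 179 = 179 + F + N)
U(-421, C) - 1*495158 = (179 + 37 - 421) - 1*495158 = -205 - 495158 = -495363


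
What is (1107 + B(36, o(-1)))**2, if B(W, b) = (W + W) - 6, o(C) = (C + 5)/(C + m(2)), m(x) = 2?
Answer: 1375929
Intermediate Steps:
o(C) = (5 + C)/(2 + C) (o(C) = (C + 5)/(C + 2) = (5 + C)/(2 + C))
B(W, b) = -6 + 2*W (B(W, b) = 2*W - 6 = -6 + 2*W)
(1107 + B(36, o(-1)))**2 = (1107 + (-6 + 2*36))**2 = (1107 + (-6 + 72))**2 = (1107 + 66)**2 = 1173**2 = 1375929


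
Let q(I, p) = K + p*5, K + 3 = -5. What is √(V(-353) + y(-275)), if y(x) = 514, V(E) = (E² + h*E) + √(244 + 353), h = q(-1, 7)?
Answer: √(115592 + √597) ≈ 340.02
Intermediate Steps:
K = -8 (K = -3 - 5 = -8)
q(I, p) = -8 + 5*p (q(I, p) = -8 + p*5 = -8 + 5*p)
h = 27 (h = -8 + 5*7 = -8 + 35 = 27)
V(E) = √597 + E² + 27*E (V(E) = (E² + 27*E) + √(244 + 353) = (E² + 27*E) + √597 = √597 + E² + 27*E)
√(V(-353) + y(-275)) = √((√597 + (-353)² + 27*(-353)) + 514) = √((√597 + 124609 - 9531) + 514) = √((115078 + √597) + 514) = √(115592 + √597)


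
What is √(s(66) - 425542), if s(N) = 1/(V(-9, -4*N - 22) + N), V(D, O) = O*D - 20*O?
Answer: I*√7435240038710/4180 ≈ 652.34*I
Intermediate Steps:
V(D, O) = -20*O + D*O (V(D, O) = D*O - 20*O = -20*O + D*O)
s(N) = 1/(638 + 117*N) (s(N) = 1/((-4*N - 22)*(-20 - 9) + N) = 1/((-22 - 4*N)*(-29) + N) = 1/((638 + 116*N) + N) = 1/(638 + 117*N))
√(s(66) - 425542) = √(1/(638 + 117*66) - 425542) = √(1/(638 + 7722) - 425542) = √(1/8360 - 425542) = √(-3557531119/8360) = I*√7435240038710/4180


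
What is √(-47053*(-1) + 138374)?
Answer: 3*√20603 ≈ 430.61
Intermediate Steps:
√(-47053*(-1) + 138374) = √(47053 + 138374) = √185427 = 3*√20603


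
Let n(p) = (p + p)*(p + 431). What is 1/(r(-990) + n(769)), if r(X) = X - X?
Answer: 1/1845600 ≈ 5.4183e-7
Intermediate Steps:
r(X) = 0
n(p) = 2*p*(431 + p) (n(p) = (2*p)*(431 + p) = 2*p*(431 + p))
1/(r(-990) + n(769)) = 1/(0 + 2*769*(431 + 769)) = 1/(0 + 2*769*1200) = 1/(0 + 1845600) = 1/1845600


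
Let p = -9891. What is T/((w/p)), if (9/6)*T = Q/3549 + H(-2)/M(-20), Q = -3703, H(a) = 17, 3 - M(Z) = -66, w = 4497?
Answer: 6809404/5826613 ≈ 1.1687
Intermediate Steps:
M(Z) = 69 (M(Z) = 3 - 1*(-66) = 3 + 66 = 69)
T = -6196/11661 (T = 2*(-3703/3549 + 17/69)/3 = 2*(-3703*1/3549 + 17*(1/69))/3 = 2*(-529/507 + 17/69)/3 = (⅔)*(-3098/3887) = -6196/11661 ≈ -0.53134)
T/((w/p)) = -6196/(11661*(4497/(-9891))) = -6196/(11661*(4497*(-1/9891))) = -6196/(11661*(-1499/3297)) = -6196/11661*(-3297/1499) = 6809404/5826613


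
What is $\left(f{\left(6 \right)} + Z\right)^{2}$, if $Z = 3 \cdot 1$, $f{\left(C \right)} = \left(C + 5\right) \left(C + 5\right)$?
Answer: $15376$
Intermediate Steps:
$f{\left(C \right)} = \left(5 + C\right)^{2}$ ($f{\left(C \right)} = \left(5 + C\right) \left(5 + C\right) = \left(5 + C\right)^{2}$)
$Z = 3$
$\left(f{\left(6 \right)} + Z\right)^{2} = \left(\left(5 + 6\right)^{2} + 3\right)^{2} = \left(11^{2} + 3\right)^{2} = \left(121 + 3\right)^{2} = 124^{2} = 15376$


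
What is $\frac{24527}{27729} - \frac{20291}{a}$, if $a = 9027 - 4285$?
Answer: $- \frac{446342105}{131490918} \approx -3.3945$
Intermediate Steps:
$a = 4742$
$\frac{24527}{27729} - \frac{20291}{a} = \frac{24527}{27729} - \frac{20291}{4742} = - \frac{446342105}{131490918}$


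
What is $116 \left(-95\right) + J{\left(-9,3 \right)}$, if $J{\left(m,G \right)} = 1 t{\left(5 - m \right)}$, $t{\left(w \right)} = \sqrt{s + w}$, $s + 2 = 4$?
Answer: $-11016$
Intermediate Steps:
$s = 2$ ($s = -2 + 4 = 2$)
$t{\left(w \right)} = \sqrt{2 + w}$
$J{\left(m,G \right)} = \sqrt{7 - m}$ ($J{\left(m,G \right)} = 1 \sqrt{2 - \left(-5 + m\right)} = 1 \sqrt{7 - m} = \sqrt{7 - m}$)
$116 \left(-95\right) + J{\left(-9,3 \right)} = 116 \left(-95\right) + \sqrt{7 - -9} = -11020 + \sqrt{7 + 9} = -11020 + \sqrt{16} = -11020 + 4 = -11016$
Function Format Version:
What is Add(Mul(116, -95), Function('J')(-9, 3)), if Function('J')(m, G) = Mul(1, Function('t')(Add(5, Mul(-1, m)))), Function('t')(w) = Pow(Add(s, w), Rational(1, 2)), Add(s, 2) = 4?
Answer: -11016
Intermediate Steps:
s = 2 (s = Add(-2, 4) = 2)
Function('t')(w) = Pow(Add(2, w), Rational(1, 2))
Function('J')(m, G) = Pow(Add(7, Mul(-1, m)), Rational(1, 2)) (Function('J')(m, G) = Mul(1, Pow(Add(2, Add(5, Mul(-1, m))), Rational(1, 2))) = Mul(1, Pow(Add(7, Mul(-1, m)), Rational(1, 2))) = Pow(Add(7, Mul(-1, m)), Rational(1, 2)))
Add(Mul(116, -95), Function('J')(-9, 3)) = Add(Mul(116, -95), Pow(Add(7, Mul(-1, -9)), Rational(1, 2))) = Add(-11020, Pow(Add(7, 9), Rational(1, 2))) = Add(-11020, Pow(16, Rational(1, 2))) = Add(-11020, 4) = -11016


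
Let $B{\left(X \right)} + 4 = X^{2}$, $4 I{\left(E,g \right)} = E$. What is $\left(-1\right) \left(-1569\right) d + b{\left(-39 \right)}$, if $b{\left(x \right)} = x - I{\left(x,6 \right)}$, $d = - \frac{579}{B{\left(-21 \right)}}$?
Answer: $- \frac{3684933}{1748} \approx -2108.1$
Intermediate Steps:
$I{\left(E,g \right)} = \frac{E}{4}$
$B{\left(X \right)} = -4 + X^{2}$
$d = - \frac{579}{437}$ ($d = - \frac{579}{-4 + \left(-21\right)^{2}} = - \frac{579}{-4 + 441} = - \frac{579}{437} \approx -1.3249$)
$b{\left(x \right)} = \frac{3 x}{4}$ ($b{\left(x \right)} = x - \frac{x}{4} = \frac{3 x}{4}$)
$\left(-1\right) \left(-1569\right) d + b{\left(-39 \right)} = \left(-1\right) \left(-1569\right) \left(- \frac{579}{437}\right) + \frac{3}{4} \left(-39\right) = 1569 \left(- \frac{579}{437}\right) - \frac{117}{4} = - \frac{908451}{437} - \frac{117}{4} = - \frac{3684933}{1748}$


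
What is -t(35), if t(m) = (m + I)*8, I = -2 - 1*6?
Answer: -216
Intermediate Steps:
I = -8 (I = -2 - 6 = -8)
t(m) = -64 + 8*m (t(m) = (m - 8)*8 = (-8 + m)*8 = -64 + 8*m)
-t(35) = -(-64 + 8*35) = -(-64 + 280) = -1*216 = -216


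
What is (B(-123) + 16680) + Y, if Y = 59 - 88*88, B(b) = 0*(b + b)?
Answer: 8995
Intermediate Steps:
B(b) = 0 (B(b) = 0*(2*b) = 0)
Y = -7685 (Y = 59 - 7744 = -7685)
(B(-123) + 16680) + Y = (0 + 16680) - 7685 = 16680 - 7685 = 8995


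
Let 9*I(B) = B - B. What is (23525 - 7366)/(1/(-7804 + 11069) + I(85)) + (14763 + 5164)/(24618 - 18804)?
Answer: 306741630817/5814 ≈ 5.2759e+7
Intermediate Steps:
I(B) = 0 (I(B) = (B - B)/9 = (⅑)*0 = 0)
(23525 - 7366)/(1/(-7804 + 11069) + I(85)) + (14763 + 5164)/(24618 - 18804) = (23525 - 7366)/(1/(-7804 + 11069) + 0) + (14763 + 5164)/(24618 - 18804) = 16159/(1/3265 + 0) + 19927/5814 = 16159/(1/3265 + 0) + 19927*(1/5814) = 16159/(1/3265) + 19927/5814 = 16159*3265 + 19927/5814 = 52759135 + 19927/5814 = 306741630817/5814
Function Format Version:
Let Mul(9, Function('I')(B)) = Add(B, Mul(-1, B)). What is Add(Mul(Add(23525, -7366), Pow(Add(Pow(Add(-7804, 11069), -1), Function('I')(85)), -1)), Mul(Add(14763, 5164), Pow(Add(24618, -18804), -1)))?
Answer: Rational(306741630817, 5814) ≈ 5.2759e+7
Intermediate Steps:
Function('I')(B) = 0 (Function('I')(B) = Mul(Rational(1, 9), Add(B, Mul(-1, B))) = Mul(Rational(1, 9), 0) = 0)
Add(Mul(Add(23525, -7366), Pow(Add(Pow(Add(-7804, 11069), -1), Function('I')(85)), -1)), Mul(Add(14763, 5164), Pow(Add(24618, -18804), -1))) = Add(Mul(Add(23525, -7366), Pow(Add(Pow(Add(-7804, 11069), -1), 0), -1)), Mul(Add(14763, 5164), Pow(Add(24618, -18804), -1))) = Add(Mul(16159, Pow(Add(Pow(3265, -1), 0), -1)), Mul(19927, Pow(5814, -1))) = Add(Mul(16159, Pow(Add(Rational(1, 3265), 0), -1)), Mul(19927, Rational(1, 5814))) = Add(Mul(16159, Pow(Rational(1, 3265), -1)), Rational(19927, 5814)) = Add(Mul(16159, 3265), Rational(19927, 5814)) = Add(52759135, Rational(19927, 5814)) = Rational(306741630817, 5814)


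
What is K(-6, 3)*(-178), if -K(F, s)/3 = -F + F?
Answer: 0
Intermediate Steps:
K(F, s) = 0 (K(F, s) = -3*(-F + F) = -3*0 = 0)
K(-6, 3)*(-178) = 0*(-178) = 0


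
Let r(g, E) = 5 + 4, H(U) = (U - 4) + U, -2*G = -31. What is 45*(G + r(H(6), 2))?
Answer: 2205/2 ≈ 1102.5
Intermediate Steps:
G = 31/2 (G = -½*(-31) = 31/2 ≈ 15.500)
H(U) = -4 + 2*U (H(U) = (-4 + U) + U = -4 + 2*U)
r(g, E) = 9
45*(G + r(H(6), 2)) = 45*(31/2 + 9) = 45*(49/2) = 2205/2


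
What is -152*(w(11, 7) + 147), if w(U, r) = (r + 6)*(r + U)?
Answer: -57912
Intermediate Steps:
w(U, r) = (6 + r)*(U + r)
-152*(w(11, 7) + 147) = -152*((7² + 6*11 + 6*7 + 11*7) + 147) = -152*((49 + 66 + 42 + 77) + 147) = -152*(234 + 147) = -152*381 = -57912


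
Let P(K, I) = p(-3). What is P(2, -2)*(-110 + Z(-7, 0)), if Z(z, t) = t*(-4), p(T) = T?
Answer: 330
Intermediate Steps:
P(K, I) = -3
Z(z, t) = -4*t
P(2, -2)*(-110 + Z(-7, 0)) = -3*(-110 - 4*0) = -3*(-110 + 0) = -3*(-110) = 330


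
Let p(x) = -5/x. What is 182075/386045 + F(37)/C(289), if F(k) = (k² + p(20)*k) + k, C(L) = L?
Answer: 473462423/89253604 ≈ 5.3047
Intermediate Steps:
F(k) = k² + 3*k/4 (F(k) = (k² + (-5/20)*k) + k = (k² + (-5*1/20)*k) + k = (k² - k/4) + k = k² + 3*k/4)
182075/386045 + F(37)/C(289) = 182075/386045 + ((¼)*37*(3 + 4*37))/289 = 182075*(1/386045) + ((¼)*37*(3 + 148))*(1/289) = 36415/77209 + ((¼)*37*151)*(1/289) = 36415/77209 + (5587/4)*(1/289) = 36415/77209 + 5587/1156 = 473462423/89253604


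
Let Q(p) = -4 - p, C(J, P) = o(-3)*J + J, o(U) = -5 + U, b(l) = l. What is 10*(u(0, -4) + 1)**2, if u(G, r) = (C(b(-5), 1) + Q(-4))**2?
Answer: 15030760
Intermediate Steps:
C(J, P) = -7*J (C(J, P) = (-5 - 3)*J + J = -8*J + J = -7*J)
u(G, r) = 1225 (u(G, r) = (-7*(-5) + (-4 - 1*(-4)))**2 = (35 + (-4 + 4))**2 = (35 + 0)**2 = 35**2 = 1225)
10*(u(0, -4) + 1)**2 = 10*(1225 + 1)**2 = 10*1226**2 = 10*1503076 = 15030760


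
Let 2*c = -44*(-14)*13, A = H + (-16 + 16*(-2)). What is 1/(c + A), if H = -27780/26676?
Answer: 2223/8791873 ≈ 0.00025285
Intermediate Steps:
H = -2315/2223 (H = -27780*1/26676 = -2315/2223 ≈ -1.0414)
A = -109019/2223 (A = -2315/2223 + (-16 + 16*(-2)) = -2315/2223 + (-16 - 32) = -2315/2223 - 48 = -109019/2223 ≈ -49.041)
c = 4004 (c = (-44*(-14)*13)/2 = (-(-616)*13)/2 = (-1*(-8008))/2 = (1/2)*8008 = 4004)
1/(c + A) = 1/(4004 - 109019/2223) = 1/(8791873/2223) = 2223/8791873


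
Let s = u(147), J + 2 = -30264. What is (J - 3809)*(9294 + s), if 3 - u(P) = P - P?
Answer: -316795275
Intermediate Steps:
J = -30266 (J = -2 - 30264 = -30266)
u(P) = 3 (u(P) = 3 - (P - P) = 3 - 1*0 = 3 + 0 = 3)
s = 3
(J - 3809)*(9294 + s) = (-30266 - 3809)*(9294 + 3) = -34075*9297 = -316795275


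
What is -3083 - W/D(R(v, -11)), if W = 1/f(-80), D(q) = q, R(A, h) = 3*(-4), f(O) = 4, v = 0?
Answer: -147983/48 ≈ -3083.0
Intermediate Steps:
R(A, h) = -12
W = ¼ (W = 1/4 = ¼ ≈ 0.25000)
-3083 - W/D(R(v, -11)) = -3083 - 1/(4*(-12)) = -3083 - (-1)/(4*12) = -3083 - 1*(-1/48) = -3083 + 1/48 = -147983/48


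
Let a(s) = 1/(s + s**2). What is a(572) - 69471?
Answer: -22769537075/327756 ≈ -69471.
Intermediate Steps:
a(572) - 69471 = 1/(572*(1 + 572)) - 69471 = (1/572)/573 - 69471 = (1/572)*(1/573) - 69471 = 1/327756 - 69471 = -22769537075/327756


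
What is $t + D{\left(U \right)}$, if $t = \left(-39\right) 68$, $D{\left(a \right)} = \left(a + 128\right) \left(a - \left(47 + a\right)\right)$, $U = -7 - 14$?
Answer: $-7681$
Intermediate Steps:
$U = -21$ ($U = -7 - 14 = -21$)
$D{\left(a \right)} = -6016 - 47 a$ ($D{\left(a \right)} = \left(128 + a\right) \left(-47\right) = -6016 - 47 a$)
$t = -2652$
$t + D{\left(U \right)} = -2652 - 5029 = -7681$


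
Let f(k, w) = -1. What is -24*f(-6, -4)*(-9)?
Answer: -216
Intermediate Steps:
-24*f(-6, -4)*(-9) = -24*(-1)*(-9) = 24*(-9) = -216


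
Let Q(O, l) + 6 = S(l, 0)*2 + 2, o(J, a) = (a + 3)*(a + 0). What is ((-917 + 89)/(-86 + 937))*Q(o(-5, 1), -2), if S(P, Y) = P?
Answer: 288/37 ≈ 7.7838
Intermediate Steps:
o(J, a) = a*(3 + a) (o(J, a) = (3 + a)*a = a*(3 + a))
Q(O, l) = -4 + 2*l (Q(O, l) = -6 + (l*2 + 2) = -6 + (2*l + 2) = -6 + (2 + 2*l) = -4 + 2*l)
((-917 + 89)/(-86 + 937))*Q(o(-5, 1), -2) = ((-917 + 89)/(-86 + 937))*(-4 + 2*(-2)) = (-828/851)*(-4 - 4) = -828*1/851*(-8) = -36/37*(-8) = 288/37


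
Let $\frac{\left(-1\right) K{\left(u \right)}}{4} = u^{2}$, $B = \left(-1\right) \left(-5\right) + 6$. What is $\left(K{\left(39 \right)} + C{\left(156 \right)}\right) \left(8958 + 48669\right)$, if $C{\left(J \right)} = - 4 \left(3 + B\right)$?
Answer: $-353829780$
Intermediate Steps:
$B = 11$ ($B = 5 + 6 = 11$)
$K{\left(u \right)} = - 4 u^{2}$
$C{\left(J \right)} = -56$ ($C{\left(J \right)} = - 4 \left(3 + 11\right) = \left(-4\right) 14 = -56$)
$\left(K{\left(39 \right)} + C{\left(156 \right)}\right) \left(8958 + 48669\right) = \left(- 4 \cdot 39^{2} - 56\right) \left(8958 + 48669\right) = \left(\left(-4\right) 1521 - 56\right) 57627 = \left(-6084 - 56\right) 57627 = \left(-6140\right) 57627 = -353829780$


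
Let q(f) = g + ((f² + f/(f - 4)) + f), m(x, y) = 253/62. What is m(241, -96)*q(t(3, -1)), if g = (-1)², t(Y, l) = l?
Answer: 759/155 ≈ 4.8968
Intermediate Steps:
m(x, y) = 253/62 (m(x, y) = 253*(1/62) = 253/62)
g = 1
q(f) = 1 + f + f² + f/(-4 + f) (q(f) = 1 + ((f² + f/(f - 4)) + f) = 1 + ((f² + f/(-4 + f)) + f) = 1 + (f + f² + f/(-4 + f)) = 1 + f + f² + f/(-4 + f))
m(241, -96)*q(t(3, -1)) = 253*((-4 + (-1)³ - 3*(-1)² - 2*(-1))/(-4 - 1))/62 = 253*((-4 - 1 - 3*1 + 2)/(-5))/62 = 253*(-(-4 - 1 - 3 + 2)/5)/62 = 253*(-⅕*(-6))/62 = (253/62)*(6/5) = 759/155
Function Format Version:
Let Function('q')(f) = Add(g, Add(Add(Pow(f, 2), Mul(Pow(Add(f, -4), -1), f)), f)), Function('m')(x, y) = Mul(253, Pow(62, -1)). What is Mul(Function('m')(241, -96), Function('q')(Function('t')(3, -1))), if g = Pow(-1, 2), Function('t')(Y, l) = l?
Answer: Rational(759, 155) ≈ 4.8968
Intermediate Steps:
Function('m')(x, y) = Rational(253, 62) (Function('m')(x, y) = Mul(253, Rational(1, 62)) = Rational(253, 62))
g = 1
Function('q')(f) = Add(1, f, Pow(f, 2), Mul(f, Pow(Add(-4, f), -1))) (Function('q')(f) = Add(1, Add(Add(Pow(f, 2), Mul(Pow(Add(f, -4), -1), f)), f)) = Add(1, Add(Add(Pow(f, 2), Mul(Pow(Add(-4, f), -1), f)), f)) = Add(1, Add(Add(Pow(f, 2), Mul(f, Pow(Add(-4, f), -1))), f)) = Add(1, Add(f, Pow(f, 2), Mul(f, Pow(Add(-4, f), -1)))) = Add(1, f, Pow(f, 2), Mul(f, Pow(Add(-4, f), -1))))
Mul(Function('m')(241, -96), Function('q')(Function('t')(3, -1))) = Mul(Rational(253, 62), Mul(Pow(Add(-4, -1), -1), Add(-4, Pow(-1, 3), Mul(-3, Pow(-1, 2)), Mul(-2, -1)))) = Mul(Rational(253, 62), Mul(Pow(-5, -1), Add(-4, -1, Mul(-3, 1), 2))) = Mul(Rational(253, 62), Mul(Rational(-1, 5), Add(-4, -1, -3, 2))) = Mul(Rational(253, 62), Mul(Rational(-1, 5), -6)) = Mul(Rational(253, 62), Rational(6, 5)) = Rational(759, 155)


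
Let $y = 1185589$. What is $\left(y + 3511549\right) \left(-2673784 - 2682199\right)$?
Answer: $-25157791276654$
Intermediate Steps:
$\left(y + 3511549\right) \left(-2673784 - 2682199\right) = \left(1185589 + 3511549\right) \left(-2673784 - 2682199\right) = 4697138 \left(-5355983\right) = -25157791276654$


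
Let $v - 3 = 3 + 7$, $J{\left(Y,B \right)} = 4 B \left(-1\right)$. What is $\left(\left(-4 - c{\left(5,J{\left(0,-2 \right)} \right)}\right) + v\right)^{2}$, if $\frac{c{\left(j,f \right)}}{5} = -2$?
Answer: $361$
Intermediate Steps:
$J{\left(Y,B \right)} = - 4 B$
$c{\left(j,f \right)} = -10$ ($c{\left(j,f \right)} = 5 \left(-2\right) = -10$)
$v = 13$ ($v = 3 + \left(3 + 7\right) = 3 + 10 = 13$)
$\left(\left(-4 - c{\left(5,J{\left(0,-2 \right)} \right)}\right) + v\right)^{2} = \left(\left(-4 - -10\right) + 13\right)^{2} = \left(\left(-4 + 10\right) + 13\right)^{2} = \left(6 + 13\right)^{2} = 19^{2} = 361$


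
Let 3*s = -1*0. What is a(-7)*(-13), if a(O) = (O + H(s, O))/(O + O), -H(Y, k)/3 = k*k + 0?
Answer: -143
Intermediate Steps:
s = 0 (s = (-1*0)/3 = (1/3)*0 = 0)
H(Y, k) = -3*k**2 (H(Y, k) = -3*(k*k + 0) = -3*(k**2 + 0) = -3*k**2)
a(O) = (O - 3*O**2)/(2*O) (a(O) = (O - 3*O**2)/(O + O) = (O - 3*O**2)/((2*O)) = (O - 3*O**2)*(1/(2*O)) = (O - 3*O**2)/(2*O))
a(-7)*(-13) = (1/2 - 3/2*(-7))*(-13) = (1/2 + 21/2)*(-13) = 11*(-13) = -143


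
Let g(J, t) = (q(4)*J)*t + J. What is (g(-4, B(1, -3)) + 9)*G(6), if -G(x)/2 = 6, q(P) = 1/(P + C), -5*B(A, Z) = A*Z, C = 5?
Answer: -284/5 ≈ -56.800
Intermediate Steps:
B(A, Z) = -A*Z/5
q(P) = 1/(5 + P) (q(P) = 1/(P + 5) = 1/(5 + P))
G(x) = -12 (G(x) = -2*6 = -12)
g(J, t) = J + J*t/9 (g(J, t) = (J/(5 + 4))*t + J = (J/9)*t + J = J*t/9 + J = J + J*t/9)
(g(-4, B(1, -3)) + 9)*G(6) = ((⅑)*(-4)*(9 - ⅕*1*(-3)) + 9)*(-12) = ((⅑)*(-4)*(9 + ⅗) + 9)*(-12) = ((⅑)*(-4)*(48/5) + 9)*(-12) = (-64/15 + 9)*(-12) = (71/15)*(-12) = -284/5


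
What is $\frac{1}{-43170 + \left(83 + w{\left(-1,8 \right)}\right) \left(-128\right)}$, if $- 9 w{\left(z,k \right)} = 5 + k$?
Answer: $- \frac{9}{482482} \approx -1.8654 \cdot 10^{-5}$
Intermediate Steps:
$w{\left(z,k \right)} = - \frac{5}{9} - \frac{k}{9}$ ($w{\left(z,k \right)} = - \frac{5 + k}{9} = - \frac{5}{9} - \frac{k}{9}$)
$\frac{1}{-43170 + \left(83 + w{\left(-1,8 \right)}\right) \left(-128\right)} = \frac{1}{-43170 + \left(83 - \frac{13}{9}\right) \left(-128\right)} = \frac{1}{-43170 + \frac{734}{9} \left(-128\right)} = \frac{1}{-43170 - \frac{93952}{9}} = \frac{1}{- \frac{482482}{9}} = - \frac{9}{482482}$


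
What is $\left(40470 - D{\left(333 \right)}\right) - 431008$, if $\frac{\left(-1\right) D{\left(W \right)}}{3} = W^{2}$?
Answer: $-57871$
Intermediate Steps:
$D{\left(W \right)} = - 3 W^{2}$
$\left(40470 - D{\left(333 \right)}\right) - 431008 = \left(40470 - - 3 \cdot 333^{2}\right) - 431008 = \left(40470 - \left(-3\right) 110889\right) - 431008 = \left(40470 - -332667\right) - 431008 = \left(40470 + 332667\right) - 431008 = 373137 - 431008 = -57871$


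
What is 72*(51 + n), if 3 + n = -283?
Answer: -16920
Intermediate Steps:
n = -286 (n = -3 - 283 = -286)
72*(51 + n) = 72*(51 - 286) = 72*(-235) = -16920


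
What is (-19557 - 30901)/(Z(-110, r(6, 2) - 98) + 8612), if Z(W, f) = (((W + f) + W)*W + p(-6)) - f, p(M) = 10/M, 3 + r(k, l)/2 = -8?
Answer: -151374/138391 ≈ -1.0938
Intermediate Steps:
r(k, l) = -22 (r(k, l) = -6 + 2*(-8) = -6 - 16 = -22)
Z(W, f) = -5/3 - f + W*(f + 2*W) (Z(W, f) = (((W + f) + W)*W + 10/(-6)) - f = ((f + 2*W)*W + 10*(-⅙)) - f = (W*(f + 2*W) - 5/3) - f = (-5/3 + W*(f + 2*W)) - f = -5/3 - f + W*(f + 2*W))
(-19557 - 30901)/(Z(-110, r(6, 2) - 98) + 8612) = (-19557 - 30901)/((-5/3 - (-22 - 98) + 2*(-110)² - 110*(-22 - 98)) + 8612) = -50458/((-5/3 - 1*(-120) + 2*12100 - 110*(-120)) + 8612) = -50458/((-5/3 + 120 + 24200 + 13200) + 8612) = -50458/(112555/3 + 8612) = -50458/138391/3 = -50458*3/138391 = -151374/138391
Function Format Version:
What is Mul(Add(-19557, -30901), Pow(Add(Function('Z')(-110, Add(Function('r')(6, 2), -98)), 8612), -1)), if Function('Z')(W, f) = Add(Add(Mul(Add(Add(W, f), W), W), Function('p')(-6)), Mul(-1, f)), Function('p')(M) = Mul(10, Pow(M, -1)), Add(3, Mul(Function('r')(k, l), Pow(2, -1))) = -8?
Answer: Rational(-151374, 138391) ≈ -1.0938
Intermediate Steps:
Function('r')(k, l) = -22 (Function('r')(k, l) = Add(-6, Mul(2, -8)) = Add(-6, -16) = -22)
Function('Z')(W, f) = Add(Rational(-5, 3), Mul(-1, f), Mul(W, Add(f, Mul(2, W)))) (Function('Z')(W, f) = Add(Add(Mul(Add(Add(W, f), W), W), Mul(10, Pow(-6, -1))), Mul(-1, f)) = Add(Add(Mul(Add(f, Mul(2, W)), W), Mul(10, Rational(-1, 6))), Mul(-1, f)) = Add(Add(Mul(W, Add(f, Mul(2, W))), Rational(-5, 3)), Mul(-1, f)) = Add(Add(Rational(-5, 3), Mul(W, Add(f, Mul(2, W)))), Mul(-1, f)) = Add(Rational(-5, 3), Mul(-1, f), Mul(W, Add(f, Mul(2, W)))))
Mul(Add(-19557, -30901), Pow(Add(Function('Z')(-110, Add(Function('r')(6, 2), -98)), 8612), -1)) = Mul(Add(-19557, -30901), Pow(Add(Add(Rational(-5, 3), Mul(-1, Add(-22, -98)), Mul(2, Pow(-110, 2)), Mul(-110, Add(-22, -98))), 8612), -1)) = Mul(-50458, Pow(Add(Add(Rational(-5, 3), Mul(-1, -120), Mul(2, 12100), Mul(-110, -120)), 8612), -1)) = Mul(-50458, Pow(Add(Add(Rational(-5, 3), 120, 24200, 13200), 8612), -1)) = Mul(-50458, Pow(Add(Rational(112555, 3), 8612), -1)) = Mul(-50458, Pow(Rational(138391, 3), -1)) = Mul(-50458, Rational(3, 138391)) = Rational(-151374, 138391)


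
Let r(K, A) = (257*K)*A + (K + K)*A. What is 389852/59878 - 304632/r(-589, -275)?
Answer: 1166903226386/179426672425 ≈ 6.5035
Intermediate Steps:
r(K, A) = 259*A*K (r(K, A) = 257*A*K + (2*K)*A = 257*A*K + 2*A*K = 259*A*K)
389852/59878 - 304632/r(-589, -275) = 389852/59878 - 304632/(259*(-275)*(-589)) = 389852*(1/59878) - 304632/41951525 = 194926/29939 - 304632*1/41951525 = 194926/29939 - 304632/41951525 = 1166903226386/179426672425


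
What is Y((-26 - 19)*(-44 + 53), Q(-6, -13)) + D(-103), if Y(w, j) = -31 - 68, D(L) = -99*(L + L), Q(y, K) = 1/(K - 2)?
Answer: 20295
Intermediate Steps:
Q(y, K) = 1/(-2 + K)
D(L) = -198*L
Y(w, j) = -99
Y((-26 - 19)*(-44 + 53), Q(-6, -13)) + D(-103) = -99 - 198*(-103) = -99 + 20394 = 20295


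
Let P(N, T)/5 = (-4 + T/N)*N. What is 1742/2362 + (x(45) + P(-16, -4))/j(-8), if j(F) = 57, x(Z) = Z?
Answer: 152364/22439 ≈ 6.7901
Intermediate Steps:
P(N, T) = 5*N*(-4 + T/N) (P(N, T) = 5*((-4 + T/N)*N) = 5*(N*(-4 + T/N)) = 5*N*(-4 + T/N))
1742/2362 + (x(45) + P(-16, -4))/j(-8) = 1742/2362 + (45 + (-20*(-16) + 5*(-4)))/57 = 1742*(1/2362) + (45 + (320 - 20))*(1/57) = 871/1181 + (45 + 300)*(1/57) = 871/1181 + 345*(1/57) = 871/1181 + 115/19 = 152364/22439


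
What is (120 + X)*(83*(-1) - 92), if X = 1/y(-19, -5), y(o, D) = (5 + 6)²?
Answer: -2541175/121 ≈ -21001.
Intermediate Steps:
y(o, D) = 121 (y(o, D) = 11² = 121)
X = 1/121 ≈ 0.0082645
(120 + X)*(83*(-1) - 92) = (120 + 1/121)*(83*(-1) - 92) = 14521*(-83 - 92)/121 = (14521/121)*(-175) = -2541175/121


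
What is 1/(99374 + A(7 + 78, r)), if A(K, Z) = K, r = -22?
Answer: 1/99459 ≈ 1.0054e-5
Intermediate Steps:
1/(99374 + A(7 + 78, r)) = 1/(99374 + (7 + 78)) = 1/(99374 + 85) = 1/99459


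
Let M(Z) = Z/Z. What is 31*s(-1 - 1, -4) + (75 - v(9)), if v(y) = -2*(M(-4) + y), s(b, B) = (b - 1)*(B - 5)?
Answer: 932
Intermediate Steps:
s(b, B) = (-1 + b)*(-5 + B)
M(Z) = 1
v(y) = -2 - 2*y (v(y) = -2*(1 + y) = -2 - 2*y)
31*s(-1 - 1, -4) + (75 - v(9)) = 31*(5 - 1*(-4) - 5*(-1 - 1) - 4*(-1 - 1)) + (75 - (-2 - 2*9)) = 31*(5 + 4 - 5*(-2) - 4*(-2)) + (75 - (-2 - 18)) = 31*(5 + 4 + 10 + 8) + (75 - 1*(-20)) = 31*27 + (75 + 20) = 837 + 95 = 932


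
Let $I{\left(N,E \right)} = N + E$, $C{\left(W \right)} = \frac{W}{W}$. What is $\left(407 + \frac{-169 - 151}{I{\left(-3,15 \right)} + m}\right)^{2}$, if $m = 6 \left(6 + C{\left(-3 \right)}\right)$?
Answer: $\frac{117267241}{729} \approx 1.6086 \cdot 10^{5}$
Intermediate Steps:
$C{\left(W \right)} = 1$
$m = 42$ ($m = 6 \left(6 + 1\right) = 6 \cdot 7 = 42$)
$I{\left(N,E \right)} = E + N$
$\left(407 + \frac{-169 - 151}{I{\left(-3,15 \right)} + m}\right)^{2} = \left(407 + \frac{-169 - 151}{\left(15 - 3\right) + 42}\right)^{2} = \left(407 - \frac{320}{12 + 42}\right)^{2} = \left(407 - \frac{320}{54}\right)^{2} = \left(407 - \frac{160}{27}\right)^{2} = \left(\frac{10829}{27}\right)^{2} = \frac{117267241}{729}$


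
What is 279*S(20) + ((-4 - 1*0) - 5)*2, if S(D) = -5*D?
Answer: -27918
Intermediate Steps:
279*S(20) + ((-4 - 1*0) - 5)*2 = 279*(-5*20) + ((-4 - 1*0) - 5)*2 = 279*(-100) + ((-4 + 0) - 5)*2 = -27900 + (-4 - 5)*2 = -27900 - 9*2 = -27900 - 18 = -27918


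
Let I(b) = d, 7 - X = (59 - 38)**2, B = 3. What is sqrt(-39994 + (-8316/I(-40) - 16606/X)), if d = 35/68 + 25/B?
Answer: I*sqrt(17379742294355)/20615 ≈ 202.23*I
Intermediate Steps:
X = -434 (X = 7 - (59 - 38)**2 = 7 - 1*21**2 = 7 - 1*441 = 7 - 441 = -434)
d = 1805/204 (d = 35/68 + 25/3 = 1805/204 ≈ 8.8480)
I(b) = 1805/204
sqrt(-39994 + (-8316/I(-40) - 16606/X)) = sqrt(-39994 + (-8316/1805/204 - 16606/(-434))) = sqrt(-39994 + (-8316*204/1805 - 16606*(-1/434))) = sqrt(-39994 + (-1696464/1805 + 8303/217)) = sqrt(-39994 - 353145773/391685) = sqrt(-16018195663/391685) = I*sqrt(17379742294355)/20615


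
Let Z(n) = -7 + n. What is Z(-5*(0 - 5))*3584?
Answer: 64512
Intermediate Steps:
Z(-5*(0 - 5))*3584 = (-7 - 5*(0 - 5))*3584 = (-7 - 5*(-5))*3584 = (-7 + 25)*3584 = 18*3584 = 64512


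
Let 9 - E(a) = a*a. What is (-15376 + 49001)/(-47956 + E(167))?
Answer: -33625/75836 ≈ -0.44339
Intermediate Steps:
E(a) = 9 - a**2 (E(a) = 9 - a*a = 9 - a**2)
(-15376 + 49001)/(-47956 + E(167)) = (-15376 + 49001)/(-47956 + (9 - 1*167**2)) = 33625/(-47956 + (9 - 1*27889)) = 33625/(-47956 + (9 - 27889)) = 33625/(-47956 - 27880) = 33625/(-75836) = 33625*(-1/75836) = -33625/75836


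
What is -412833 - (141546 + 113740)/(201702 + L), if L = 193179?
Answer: -163020163159/394881 ≈ -4.1283e+5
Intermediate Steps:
-412833 - (141546 + 113740)/(201702 + L) = -412833 - (141546 + 113740)/(201702 + 193179) = -412833 - 255286/394881 = -163020163159/394881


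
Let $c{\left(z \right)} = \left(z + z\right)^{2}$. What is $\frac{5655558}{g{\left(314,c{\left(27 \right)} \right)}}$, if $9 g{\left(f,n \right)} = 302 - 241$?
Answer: $\frac{50900022}{61} \approx 8.3443 \cdot 10^{5}$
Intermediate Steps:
$c{\left(z \right)} = 4 z^{2}$ ($c{\left(z \right)} = \left(2 z\right)^{2} = 4 z^{2}$)
$g{\left(f,n \right)} = \frac{61}{9}$ ($g{\left(f,n \right)} = \frac{302 - 241}{9} = \frac{1}{9} \cdot 61 = \frac{61}{9}$)
$\frac{5655558}{g{\left(314,c{\left(27 \right)} \right)}} = \frac{5655558}{\frac{61}{9}} = 5655558 \cdot \frac{9}{61} = \frac{50900022}{61}$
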